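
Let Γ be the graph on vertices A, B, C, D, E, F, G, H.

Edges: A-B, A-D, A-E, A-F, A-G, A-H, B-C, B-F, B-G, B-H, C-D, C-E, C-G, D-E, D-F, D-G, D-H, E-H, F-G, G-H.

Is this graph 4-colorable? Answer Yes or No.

The chromatic number is 4. A, D, G, H are pairwise adjacent (a clique of size 4), so at least 4 colors are needed.
A valid assignment using 4 colors: A=blue, B=green, C=blue, D=green, E=red, F=yellow, G=red, H=yellow.
That is already a proper 4-coloring.

Yes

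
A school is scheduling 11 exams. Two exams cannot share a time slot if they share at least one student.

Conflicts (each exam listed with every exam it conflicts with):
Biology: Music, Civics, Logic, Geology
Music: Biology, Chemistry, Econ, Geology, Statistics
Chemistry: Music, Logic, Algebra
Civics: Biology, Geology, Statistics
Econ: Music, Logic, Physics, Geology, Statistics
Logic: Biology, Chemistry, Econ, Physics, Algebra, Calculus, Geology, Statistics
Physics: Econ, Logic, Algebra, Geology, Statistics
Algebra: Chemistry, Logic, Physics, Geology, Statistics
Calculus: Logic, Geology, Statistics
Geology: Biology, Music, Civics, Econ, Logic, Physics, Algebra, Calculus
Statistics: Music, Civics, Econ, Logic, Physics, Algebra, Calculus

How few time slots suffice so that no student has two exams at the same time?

Logic, Physics, Algebra, Geology all conflict with each other, so at least 4 time slots are needed.
4 time slots suffice: time slot 1 → {Music, Civics, Logic}; time slot 2 → {Chemistry, Geology, Statistics}; time slot 3 → {Biology, Econ, Algebra, Calculus}; time slot 4 → {Physics}. Every pair that conflicts lands in different time slots.

4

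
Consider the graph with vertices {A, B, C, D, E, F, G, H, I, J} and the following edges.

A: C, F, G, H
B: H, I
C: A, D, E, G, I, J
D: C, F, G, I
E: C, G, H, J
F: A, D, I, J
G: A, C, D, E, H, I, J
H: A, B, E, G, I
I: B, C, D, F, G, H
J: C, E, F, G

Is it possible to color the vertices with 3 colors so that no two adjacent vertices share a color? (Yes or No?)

No

C, D, G, I form a clique, so at least 4 colors are needed.
So 3 colors are not enough.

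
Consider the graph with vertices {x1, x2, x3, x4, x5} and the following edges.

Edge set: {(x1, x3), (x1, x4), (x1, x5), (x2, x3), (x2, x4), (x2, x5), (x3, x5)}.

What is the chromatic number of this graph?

x2, x3, x5 are pairwise adjacent, so at least 3 colors are needed.
One proper 3-coloring: x1=3, x2=3, x3=2, x4=1, x5=1. No two adjacent vertices share a color.

3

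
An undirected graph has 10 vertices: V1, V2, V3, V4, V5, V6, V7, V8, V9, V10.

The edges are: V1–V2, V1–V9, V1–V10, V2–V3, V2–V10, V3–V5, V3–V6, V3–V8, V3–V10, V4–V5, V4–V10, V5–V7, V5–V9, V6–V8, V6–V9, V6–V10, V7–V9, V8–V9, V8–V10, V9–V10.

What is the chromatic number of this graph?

4

V6, V8, V9, V10 form a clique, so at least 4 colors are needed.
4 colors suffice: color 1 → {V5, V10}; color 2 → {V3, V4, V9}; color 3 → {V2, V6, V7}; color 4 → {V1, V8}. No two adjacent vertices share a color.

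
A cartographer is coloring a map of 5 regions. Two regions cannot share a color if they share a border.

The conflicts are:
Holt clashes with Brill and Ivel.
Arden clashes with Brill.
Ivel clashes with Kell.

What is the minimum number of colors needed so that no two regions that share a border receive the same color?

2

Ivel and Kell conflict, so at least 2 colors are needed.
2 colors suffice: color 1 → {Brill, Ivel}; color 2 → {Holt, Arden, Kell}. Every pair that conflicts lands in different colors.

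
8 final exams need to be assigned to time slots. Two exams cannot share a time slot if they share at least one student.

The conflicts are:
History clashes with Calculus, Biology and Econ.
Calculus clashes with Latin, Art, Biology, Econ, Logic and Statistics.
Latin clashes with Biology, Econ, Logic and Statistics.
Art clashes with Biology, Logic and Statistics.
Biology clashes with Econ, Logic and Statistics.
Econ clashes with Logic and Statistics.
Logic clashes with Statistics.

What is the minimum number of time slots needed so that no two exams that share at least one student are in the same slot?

6

Calculus, Latin, Biology, Econ, Logic, Statistics pairwise conflict, so at least 6 time slots are needed.
Using 6 time slots: History=3, Calculus=2, Latin=6, Art=4, Biology=1, Econ=4, Logic=3, Statistics=5. No two conflicting exams share a time slot.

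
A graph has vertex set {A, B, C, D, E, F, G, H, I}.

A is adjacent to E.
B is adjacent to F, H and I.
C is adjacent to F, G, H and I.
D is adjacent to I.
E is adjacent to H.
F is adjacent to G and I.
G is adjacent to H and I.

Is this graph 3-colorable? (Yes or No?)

C, F, G, I are pairwise adjacent (a clique of size 4), so at least 4 colors are needed.
So 3 colors are not enough.

No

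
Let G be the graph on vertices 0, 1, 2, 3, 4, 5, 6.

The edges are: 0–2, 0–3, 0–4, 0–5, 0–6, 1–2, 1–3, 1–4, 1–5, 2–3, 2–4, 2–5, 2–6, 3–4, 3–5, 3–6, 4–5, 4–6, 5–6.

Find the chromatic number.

6

0, 2, 3, 4, 5, 6 form a clique, so at least 6 colors are needed.
6 colors suffice: color red → {3}; color blue → {2}; color green → {5}; color yellow → {4}; color purple → {0, 1}; color orange → {6}. No two adjacent vertices share a color.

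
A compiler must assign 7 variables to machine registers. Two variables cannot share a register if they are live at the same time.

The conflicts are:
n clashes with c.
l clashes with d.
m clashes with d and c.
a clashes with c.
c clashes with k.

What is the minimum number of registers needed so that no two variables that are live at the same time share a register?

2

a and c conflict, so at least 2 registers are needed.
2 registers suffice: register 1 → {d, c}; register 2 → {n, l, m, a, k}. Every pair that conflicts lands in different registers.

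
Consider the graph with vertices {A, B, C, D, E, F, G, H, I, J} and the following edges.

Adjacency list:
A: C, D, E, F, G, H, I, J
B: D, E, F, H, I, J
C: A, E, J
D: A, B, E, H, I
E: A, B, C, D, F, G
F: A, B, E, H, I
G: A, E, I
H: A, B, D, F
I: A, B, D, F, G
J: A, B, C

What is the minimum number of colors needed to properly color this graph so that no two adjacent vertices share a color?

3

A, E, G are mutually adjacent, so at least 3 colors are needed.
3 colors suffice: color red → {A, B}; color blue → {E, H, I, J}; color green → {C, D, F, G}. No two adjacent vertices share a color.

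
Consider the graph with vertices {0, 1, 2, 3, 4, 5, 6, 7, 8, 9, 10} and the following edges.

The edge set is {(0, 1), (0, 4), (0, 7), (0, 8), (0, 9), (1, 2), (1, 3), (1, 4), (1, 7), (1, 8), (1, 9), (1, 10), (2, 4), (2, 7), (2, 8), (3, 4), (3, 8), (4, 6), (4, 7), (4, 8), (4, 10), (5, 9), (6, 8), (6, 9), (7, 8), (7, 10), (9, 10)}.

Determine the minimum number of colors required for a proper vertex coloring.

0, 1, 4, 7, 8 form a clique, so at least 5 colors are needed.
One proper 5-coloring: 0=e, 1=b, 2=e, 3=d, 4=a, 5=b, 6=b, 7=d, 8=c, 9=a, 10=c. Every edge joins two different colors.

5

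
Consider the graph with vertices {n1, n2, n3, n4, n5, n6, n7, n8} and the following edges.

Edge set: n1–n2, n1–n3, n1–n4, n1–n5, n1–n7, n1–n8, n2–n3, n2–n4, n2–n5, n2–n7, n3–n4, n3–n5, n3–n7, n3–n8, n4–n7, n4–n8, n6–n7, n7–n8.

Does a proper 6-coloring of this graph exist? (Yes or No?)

The chromatic number is 5. n1, n3, n4, n7, n8 are pairwise adjacent (a clique of size 5), so at least 5 colors are needed.
5 colors suffice: color red → {n3, n6}; color blue → {n1}; color green → {n5, n7}; color yellow → {n2, n8}; color purple → {n4}.
Since 6 ≥ 5, a proper 6-coloring certainly exists.

Yes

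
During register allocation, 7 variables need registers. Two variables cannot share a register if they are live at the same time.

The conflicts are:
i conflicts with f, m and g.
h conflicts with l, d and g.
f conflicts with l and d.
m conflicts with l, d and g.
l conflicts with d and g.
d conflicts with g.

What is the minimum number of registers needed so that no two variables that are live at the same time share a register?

4

h, l, d, g pairwise conflict, so at least 4 registers are needed.
4 registers suffice: i=1, h=4, f=2, m=4, l=3, d=1, g=2. Each listed conflict is separated.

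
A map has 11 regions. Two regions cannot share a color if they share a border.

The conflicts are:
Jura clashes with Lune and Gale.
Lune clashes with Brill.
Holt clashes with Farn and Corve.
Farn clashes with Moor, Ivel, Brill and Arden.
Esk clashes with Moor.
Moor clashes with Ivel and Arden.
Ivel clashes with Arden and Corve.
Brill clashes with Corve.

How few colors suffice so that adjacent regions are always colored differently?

Farn, Moor, Ivel, Arden pairwise conflict, so at least 4 colors are needed.
One proper 4-coloring: Jura=1, Lune=3, Holt=2, Farn=1, Esk=1, Moor=3, Ivel=2, Brill=2, Arden=4, Gale=2, Corve=1. Every pair that conflicts lands in different colors.

4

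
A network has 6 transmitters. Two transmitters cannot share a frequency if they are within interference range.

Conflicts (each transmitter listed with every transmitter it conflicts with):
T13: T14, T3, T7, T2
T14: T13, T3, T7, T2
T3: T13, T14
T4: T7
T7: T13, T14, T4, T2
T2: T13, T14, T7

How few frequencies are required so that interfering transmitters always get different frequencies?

T13, T14, T7, T2 pairwise conflict, so at least 4 frequencies are needed.
4 frequencies suffice: frequency 1 → {T14, T4}; frequency 2 → {T3, T7}; frequency 3 → {T13}; frequency 4 → {T2}. Each listed conflict is separated.

4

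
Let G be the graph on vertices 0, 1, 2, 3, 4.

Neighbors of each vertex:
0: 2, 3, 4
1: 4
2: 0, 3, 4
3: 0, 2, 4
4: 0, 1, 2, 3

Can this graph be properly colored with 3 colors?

0, 2, 3, 4 form a clique, so at least 4 colors are needed.
So 3 colors are not enough.

No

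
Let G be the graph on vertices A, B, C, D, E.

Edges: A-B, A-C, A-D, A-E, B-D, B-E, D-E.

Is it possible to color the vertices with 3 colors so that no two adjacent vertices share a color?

A, B, D, E are pairwise adjacent (a clique of size 4), so at least 4 colors are needed.
So 3 colors are not enough.

No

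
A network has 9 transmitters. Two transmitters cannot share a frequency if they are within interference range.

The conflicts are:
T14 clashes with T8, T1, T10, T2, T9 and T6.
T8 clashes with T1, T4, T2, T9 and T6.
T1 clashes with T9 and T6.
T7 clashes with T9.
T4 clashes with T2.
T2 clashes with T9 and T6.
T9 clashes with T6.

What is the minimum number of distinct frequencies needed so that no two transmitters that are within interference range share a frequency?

5

T14, T8, T2, T9, T6 all conflict with each other, so at least 5 frequencies are needed.
5 frequencies suffice: T14=3, T8=1, T1=5, T7=1, T10=1, T4=2, T2=5, T9=2, T6=4. Each listed conflict is separated.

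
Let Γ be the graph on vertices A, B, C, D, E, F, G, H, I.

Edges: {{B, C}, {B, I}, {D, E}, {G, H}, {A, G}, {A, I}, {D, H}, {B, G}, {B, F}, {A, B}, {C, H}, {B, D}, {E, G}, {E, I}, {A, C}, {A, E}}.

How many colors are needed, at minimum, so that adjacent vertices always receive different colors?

A, B, C are pairwise adjacent, so at least 3 colors are needed.
One proper 3-coloring: A=2, B=1, C=3, D=2, E=1, F=2, G=3, H=1, I=3. No two adjacent vertices share a color.

3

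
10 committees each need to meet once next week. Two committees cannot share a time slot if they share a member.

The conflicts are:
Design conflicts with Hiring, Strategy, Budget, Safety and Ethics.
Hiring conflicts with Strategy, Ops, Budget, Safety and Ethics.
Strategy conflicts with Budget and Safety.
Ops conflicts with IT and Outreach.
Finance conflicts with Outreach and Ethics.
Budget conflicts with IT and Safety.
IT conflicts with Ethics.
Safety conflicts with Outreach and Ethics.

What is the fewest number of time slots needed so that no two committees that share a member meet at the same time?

5

Design, Hiring, Strategy, Budget, Safety all conflict with each other, so at least 5 time slots are needed.
5 time slots suffice: Design=4, Hiring=1, Strategy=5, Ops=2, Finance=2, Budget=3, IT=1, Safety=2, Outreach=1, Ethics=3. No two conflicting committees share a time slot.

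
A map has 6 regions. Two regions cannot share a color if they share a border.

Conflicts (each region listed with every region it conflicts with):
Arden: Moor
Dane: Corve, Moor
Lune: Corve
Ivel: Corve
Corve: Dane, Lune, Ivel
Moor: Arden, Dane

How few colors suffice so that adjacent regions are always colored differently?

Lune and Corve conflict, so at least 2 colors are needed.
2 colors suffice: color 1 → {Corve, Moor}; color 2 → {Arden, Dane, Lune, Ivel}. Each listed conflict is separated.

2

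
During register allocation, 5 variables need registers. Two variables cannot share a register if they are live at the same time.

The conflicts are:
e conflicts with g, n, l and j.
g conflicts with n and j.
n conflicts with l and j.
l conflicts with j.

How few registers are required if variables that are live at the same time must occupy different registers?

e, n, l, j all conflict with each other, so at least 4 registers are needed.
4 registers suffice: e=1, g=4, n=3, l=4, j=2. Every pair that conflicts lands in different registers.

4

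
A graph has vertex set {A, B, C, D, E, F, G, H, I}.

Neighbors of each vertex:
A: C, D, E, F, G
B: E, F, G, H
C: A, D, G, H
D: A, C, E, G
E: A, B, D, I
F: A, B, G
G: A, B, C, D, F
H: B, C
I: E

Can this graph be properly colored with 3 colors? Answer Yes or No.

A, C, D, G form a clique, so at least 4 colors are needed.
So 3 colors are not enough.

No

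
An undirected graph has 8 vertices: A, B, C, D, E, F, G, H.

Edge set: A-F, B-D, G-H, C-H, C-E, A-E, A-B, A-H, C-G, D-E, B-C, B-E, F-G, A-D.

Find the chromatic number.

4

A, B, D, E are pairwise adjacent (a clique of size 4), so at least 4 colors are needed.
A valid assignment using 4 colors: A=red, B=green, C=red, D=yellow, E=blue, F=blue, G=green, H=blue. No two adjacent vertices share a color.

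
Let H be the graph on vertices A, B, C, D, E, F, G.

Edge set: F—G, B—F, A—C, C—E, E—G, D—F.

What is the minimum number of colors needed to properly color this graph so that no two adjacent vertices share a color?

B and F are adjacent, so at least 2 colors are needed.
One proper 2-coloring: A=1, B=2, C=2, D=2, E=1, F=1, G=2. No two adjacent vertices share a color.

2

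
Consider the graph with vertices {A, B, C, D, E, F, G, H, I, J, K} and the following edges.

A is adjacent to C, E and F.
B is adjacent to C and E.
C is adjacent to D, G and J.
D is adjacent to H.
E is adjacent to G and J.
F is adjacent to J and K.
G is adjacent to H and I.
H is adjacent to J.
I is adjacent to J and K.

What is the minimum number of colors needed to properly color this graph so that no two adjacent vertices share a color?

2

A and E are adjacent, so at least 2 colors are needed.
2 colors suffice: color 1 → {A, B, D, G, J, K}; color 2 → {C, E, F, H, I}. Each edge has distinct colors on its endpoints.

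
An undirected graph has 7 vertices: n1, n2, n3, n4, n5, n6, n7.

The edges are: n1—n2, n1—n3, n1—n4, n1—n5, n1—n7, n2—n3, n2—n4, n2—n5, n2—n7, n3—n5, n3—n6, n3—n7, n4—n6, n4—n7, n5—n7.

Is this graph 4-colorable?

n1, n2, n3, n5, n7 are pairwise adjacent (a clique of size 5), so at least 5 colors are needed.
So 4 colors are not enough.

No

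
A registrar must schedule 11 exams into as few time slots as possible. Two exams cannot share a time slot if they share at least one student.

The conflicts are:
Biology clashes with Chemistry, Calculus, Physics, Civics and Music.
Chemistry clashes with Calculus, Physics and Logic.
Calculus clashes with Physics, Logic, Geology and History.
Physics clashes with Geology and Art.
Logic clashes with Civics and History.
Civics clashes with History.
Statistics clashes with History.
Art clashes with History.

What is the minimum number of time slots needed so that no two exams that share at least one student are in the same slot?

4

Biology, Chemistry, Calculus, Physics are mutually in conflict, so at least 4 time slots are needed.
4 time slots suffice: Biology=2, Chemistry=4, Calculus=1, Physics=3, Logic=3, Civics=1, Geology=2, Statistics=1, Music=1, Art=1, History=2. Every pair that conflicts lands in different time slots.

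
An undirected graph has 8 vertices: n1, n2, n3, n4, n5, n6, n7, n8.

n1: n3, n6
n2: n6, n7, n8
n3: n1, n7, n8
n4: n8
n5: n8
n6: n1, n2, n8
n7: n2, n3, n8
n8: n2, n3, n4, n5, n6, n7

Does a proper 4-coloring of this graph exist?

Yes

The chromatic number is 3. n2, n6, n8 form a triangle, so at least 3 colors are needed.
A valid assignment using 3 colors: n1=1, n2=3, n3=3, n4=2, n5=2, n6=2, n7=2, n8=1.
Since 4 ≥ 3, a proper 4-coloring certainly exists.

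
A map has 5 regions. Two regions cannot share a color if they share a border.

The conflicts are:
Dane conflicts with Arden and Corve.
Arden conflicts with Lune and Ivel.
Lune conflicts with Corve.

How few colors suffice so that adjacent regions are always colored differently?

Lune and Corve conflict, so at least 2 colors are needed.
2 colors suffice: color 1 → {Arden, Corve}; color 2 → {Dane, Lune, Ivel}. Each listed conflict is separated.

2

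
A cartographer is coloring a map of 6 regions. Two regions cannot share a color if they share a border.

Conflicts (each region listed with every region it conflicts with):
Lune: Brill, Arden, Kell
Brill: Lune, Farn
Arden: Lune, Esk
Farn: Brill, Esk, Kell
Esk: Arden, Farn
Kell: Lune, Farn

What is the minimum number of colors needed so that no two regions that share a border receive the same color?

The cycle Arden-Lune-Brill-Farn-Esk-Arden has odd length 5, so it cannot be 2-colored; at least 3 colors are needed.
3 colors suffice: color 1 → {Lune, Farn}; color 2 → {Brill, Arden, Kell}; color 3 → {Esk}. Every pair that conflicts lands in different colors.

3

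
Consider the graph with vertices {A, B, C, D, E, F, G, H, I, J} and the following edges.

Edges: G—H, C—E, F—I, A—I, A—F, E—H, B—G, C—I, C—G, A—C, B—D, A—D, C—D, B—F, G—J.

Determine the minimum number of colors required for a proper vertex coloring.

3

A, F, I form a triangle, so at least 3 colors are needed.
3 colors suffice: color 1 → {C, F, H, J}; color 2 → {D, E, G, I}; color 3 → {A, B}. Each edge has distinct colors on its endpoints.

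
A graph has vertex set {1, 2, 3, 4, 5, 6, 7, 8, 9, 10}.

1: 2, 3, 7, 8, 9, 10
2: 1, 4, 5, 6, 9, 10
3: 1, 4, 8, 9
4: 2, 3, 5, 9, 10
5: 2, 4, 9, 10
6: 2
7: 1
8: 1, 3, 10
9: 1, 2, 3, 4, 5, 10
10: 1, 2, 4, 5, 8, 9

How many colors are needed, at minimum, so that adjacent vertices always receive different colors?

5

2, 4, 5, 9, 10 form a clique, so at least 5 colors are needed.
A valid assignment using 5 colors: 1=a, 2=d, 3=b, 4=a, 5=e, 6=a, 7=b, 8=c, 9=c, 10=b. Each edge has distinct colors on its endpoints.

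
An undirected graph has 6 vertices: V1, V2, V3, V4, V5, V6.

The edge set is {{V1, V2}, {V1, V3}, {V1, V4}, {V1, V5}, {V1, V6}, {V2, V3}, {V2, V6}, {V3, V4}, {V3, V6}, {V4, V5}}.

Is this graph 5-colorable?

The chromatic number is 4. V1, V2, V3, V6 are mutually adjacent (a clique of size 4), so at least 4 colors are needed.
A valid assignment using 4 colors: V1=red, V2=green, V3=blue, V4=green, V5=blue, V6=yellow.
Since 5 ≥ 4, a proper 5-coloring certainly exists.

Yes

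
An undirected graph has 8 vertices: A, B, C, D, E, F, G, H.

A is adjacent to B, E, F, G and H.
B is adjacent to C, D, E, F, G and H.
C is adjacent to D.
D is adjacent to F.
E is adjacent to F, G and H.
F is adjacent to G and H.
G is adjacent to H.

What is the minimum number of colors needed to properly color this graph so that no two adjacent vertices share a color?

6

A, B, E, F, G, H are pairwise adjacent (a clique of size 6), so at least 6 colors are needed.
6 colors suffice: color 1 → {B}; color 2 → {C, F}; color 3 → {D, E}; color 4 → {G}; color 5 → {H}; color 6 → {A}. No two adjacent vertices share a color.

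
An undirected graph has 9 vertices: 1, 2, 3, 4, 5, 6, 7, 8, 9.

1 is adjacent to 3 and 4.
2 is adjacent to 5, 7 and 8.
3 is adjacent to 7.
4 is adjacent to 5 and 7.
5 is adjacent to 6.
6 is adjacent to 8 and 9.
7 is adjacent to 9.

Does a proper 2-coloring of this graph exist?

No

The cycle 6-5-4-7-9-6 has odd length 5, so it cannot be 2-colored; at least 3 colors are needed.
So 2 colors are not enough.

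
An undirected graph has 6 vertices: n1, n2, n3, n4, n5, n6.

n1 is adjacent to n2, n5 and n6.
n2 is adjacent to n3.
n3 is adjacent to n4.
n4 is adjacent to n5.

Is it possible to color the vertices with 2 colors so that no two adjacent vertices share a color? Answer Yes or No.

No

The cycle n3-n2-n1-n5-n4-n3 has odd length 5, so it cannot be 2-colored; at least 3 colors are needed.
So 2 colors are not enough.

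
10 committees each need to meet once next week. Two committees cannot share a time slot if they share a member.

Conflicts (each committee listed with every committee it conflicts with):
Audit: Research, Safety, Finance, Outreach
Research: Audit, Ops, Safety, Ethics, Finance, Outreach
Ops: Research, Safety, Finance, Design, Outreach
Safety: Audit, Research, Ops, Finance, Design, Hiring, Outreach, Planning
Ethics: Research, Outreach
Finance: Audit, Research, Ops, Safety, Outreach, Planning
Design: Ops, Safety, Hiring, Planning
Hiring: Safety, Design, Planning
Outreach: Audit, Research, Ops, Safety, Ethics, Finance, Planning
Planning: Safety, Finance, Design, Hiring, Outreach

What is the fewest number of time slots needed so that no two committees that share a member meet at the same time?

Audit, Research, Safety, Finance, Outreach are mutually in conflict, so at least 5 time slots are needed.
5 time slots suffice: time slot 1 → {Safety, Ethics}; time slot 2 → {Design, Outreach}; time slot 3 → {Research, Planning}; time slot 4 → {Finance, Hiring}; time slot 5 → {Audit, Ops}. Each listed conflict is separated.

5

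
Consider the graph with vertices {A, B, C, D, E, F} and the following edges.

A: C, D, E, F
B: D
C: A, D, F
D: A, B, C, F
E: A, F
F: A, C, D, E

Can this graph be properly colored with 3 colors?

No

A, C, D, F form a clique, so at least 4 colors are needed.
So 3 colors are not enough.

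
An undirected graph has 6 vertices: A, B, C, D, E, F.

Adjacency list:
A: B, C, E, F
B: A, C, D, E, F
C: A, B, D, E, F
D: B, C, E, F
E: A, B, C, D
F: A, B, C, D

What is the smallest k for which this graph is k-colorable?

A, B, C, F form a clique, so at least 4 colors are needed.
One proper 4-coloring: A=4, B=2, C=1, D=4, E=3, F=3. Every edge joins two different colors.

4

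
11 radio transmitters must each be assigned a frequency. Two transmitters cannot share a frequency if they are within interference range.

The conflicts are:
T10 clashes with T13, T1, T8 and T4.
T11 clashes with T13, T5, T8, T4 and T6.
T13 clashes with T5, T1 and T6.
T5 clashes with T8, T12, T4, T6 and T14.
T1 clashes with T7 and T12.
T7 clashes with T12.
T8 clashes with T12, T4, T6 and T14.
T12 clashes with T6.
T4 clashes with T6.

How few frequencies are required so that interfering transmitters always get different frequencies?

T11, T5, T8, T4, T6 are mutually in conflict, so at least 5 frequencies are needed.
5 frequencies suffice: frequency 1 → {T13, T7, T8}; frequency 2 → {T10, T5}; frequency 3 → {T1, T6, T14}; frequency 4 → {T11, T12}; frequency 5 → {T4}. Every pair that conflicts lands in different frequencies.

5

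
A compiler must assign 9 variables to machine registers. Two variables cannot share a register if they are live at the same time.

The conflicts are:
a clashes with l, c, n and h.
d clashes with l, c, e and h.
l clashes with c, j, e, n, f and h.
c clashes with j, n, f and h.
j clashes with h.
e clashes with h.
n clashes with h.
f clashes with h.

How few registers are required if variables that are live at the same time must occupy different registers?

5

a, l, c, n, h all conflict with each other, so at least 5 registers are needed.
Using 5 registers: a=5, d=4, l=1, c=3, j=4, e=3, n=4, f=4, h=2. No two conflicting variables share a register.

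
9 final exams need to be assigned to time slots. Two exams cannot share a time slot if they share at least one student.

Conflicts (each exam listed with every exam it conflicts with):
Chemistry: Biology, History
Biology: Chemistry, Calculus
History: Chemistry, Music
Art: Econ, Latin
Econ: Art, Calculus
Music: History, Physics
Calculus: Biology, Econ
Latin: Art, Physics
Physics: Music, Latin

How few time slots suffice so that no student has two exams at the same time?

The cycle Latin-Physics-Music-History-Chemistry-Biology-Calculus-Econ-Art-Latin has odd length 9, so it cannot be 2-colored; at least 3 time slots are needed.
Using 3 time slots: Chemistry=1, Biology=2, History=2, Art=3, Econ=2, Music=1, Calculus=1, Latin=1, Physics=2. Each listed conflict is separated.

3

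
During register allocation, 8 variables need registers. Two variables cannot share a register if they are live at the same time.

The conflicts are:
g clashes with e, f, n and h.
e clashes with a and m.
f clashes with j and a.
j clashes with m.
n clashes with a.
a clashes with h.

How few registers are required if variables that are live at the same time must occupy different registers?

The cycle m-e-a-f-j-m has odd length 5, so it cannot be 2-colored; at least 3 registers are needed.
3 registers suffice: register 1 → {g, a, m}; register 2 → {e, f, n, h}; register 3 → {j}. No two conflicting variables share a register.

3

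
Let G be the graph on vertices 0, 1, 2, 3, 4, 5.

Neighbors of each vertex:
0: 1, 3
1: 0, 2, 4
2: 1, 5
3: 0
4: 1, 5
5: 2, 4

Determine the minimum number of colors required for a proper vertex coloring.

2

0 and 1 are adjacent, so at least 2 colors are needed.
2 colors suffice: 0=b, 1=a, 2=b, 3=a, 4=b, 5=a. Each edge has distinct colors on its endpoints.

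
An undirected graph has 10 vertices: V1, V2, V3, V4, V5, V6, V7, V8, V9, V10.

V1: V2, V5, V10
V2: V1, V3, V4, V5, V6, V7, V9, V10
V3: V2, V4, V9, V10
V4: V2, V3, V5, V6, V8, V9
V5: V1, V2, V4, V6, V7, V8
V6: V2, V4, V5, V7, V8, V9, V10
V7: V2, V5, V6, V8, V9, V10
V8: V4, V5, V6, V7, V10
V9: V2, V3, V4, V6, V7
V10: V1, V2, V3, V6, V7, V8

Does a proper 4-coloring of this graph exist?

Yes

The chromatic number is 4. V2, V4, V6, V9 are mutually adjacent (a clique of size 4), so at least 4 colors are needed.
4 colors suffice: color red → {V2, V8}; color blue → {V1, V3, V6}; color green → {V4, V7}; color yellow → {V5, V9, V10}.
That is already a proper 4-coloring.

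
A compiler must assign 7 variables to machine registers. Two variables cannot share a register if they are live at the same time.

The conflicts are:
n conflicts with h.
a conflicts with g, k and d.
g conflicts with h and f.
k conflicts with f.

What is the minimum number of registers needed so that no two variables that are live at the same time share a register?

2

g and h conflict, so at least 2 registers are needed.
2 registers suffice: register 1 → {n, g, k, d}; register 2 → {a, h, f}. No two conflicting variables share a register.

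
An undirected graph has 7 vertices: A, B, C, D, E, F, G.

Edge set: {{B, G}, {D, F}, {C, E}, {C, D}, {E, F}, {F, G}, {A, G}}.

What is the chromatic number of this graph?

2

D and F are adjacent, so at least 2 colors are needed.
2 colors suffice: color 1 → {A, B, C, F}; color 2 → {D, E, G}. No two adjacent vertices share a color.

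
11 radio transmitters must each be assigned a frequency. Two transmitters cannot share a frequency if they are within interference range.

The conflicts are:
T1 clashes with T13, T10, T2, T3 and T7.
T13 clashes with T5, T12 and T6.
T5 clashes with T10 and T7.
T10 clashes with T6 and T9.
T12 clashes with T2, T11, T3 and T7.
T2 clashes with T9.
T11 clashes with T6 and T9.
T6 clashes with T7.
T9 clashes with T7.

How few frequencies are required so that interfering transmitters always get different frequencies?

2

T12 and T2 conflict, so at least 2 frequencies are needed.
2 frequencies suffice: frequency 1 → {T1, T5, T12, T6, T9}; frequency 2 → {T13, T10, T2, T11, T3, T7}. Each listed conflict is separated.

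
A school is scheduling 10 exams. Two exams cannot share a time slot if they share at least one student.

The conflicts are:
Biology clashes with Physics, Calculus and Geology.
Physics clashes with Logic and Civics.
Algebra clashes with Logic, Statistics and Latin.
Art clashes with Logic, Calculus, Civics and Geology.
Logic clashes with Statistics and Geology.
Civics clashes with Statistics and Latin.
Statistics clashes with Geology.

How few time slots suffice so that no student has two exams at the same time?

3

Logic, Statistics, Geology pairwise conflict, so at least 3 time slots are needed.
3 time slots suffice: Biology=1, Physics=2, Algebra=2, Art=3, Logic=1, Calculus=2, Civics=1, Statistics=3, Latin=3, Geology=2. Every pair that conflicts lands in different time slots.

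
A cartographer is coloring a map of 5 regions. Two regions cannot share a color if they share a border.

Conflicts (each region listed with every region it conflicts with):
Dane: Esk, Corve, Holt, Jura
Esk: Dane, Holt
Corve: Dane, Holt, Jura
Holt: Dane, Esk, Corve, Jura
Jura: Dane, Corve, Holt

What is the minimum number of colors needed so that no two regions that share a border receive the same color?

4

Dane, Corve, Holt, Jura all conflict with each other, so at least 4 colors are needed.
4 colors suffice: color 1 → {Holt}; color 2 → {Dane}; color 3 → {Esk, Jura}; color 4 → {Corve}. Each listed conflict is separated.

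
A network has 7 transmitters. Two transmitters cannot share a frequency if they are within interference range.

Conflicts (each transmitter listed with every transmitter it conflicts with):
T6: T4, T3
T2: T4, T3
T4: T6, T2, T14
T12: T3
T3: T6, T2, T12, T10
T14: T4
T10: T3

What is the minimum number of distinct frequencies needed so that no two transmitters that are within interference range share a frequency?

T2 and T4 conflict, so at least 2 frequencies are needed.
2 frequencies suffice: T6=2, T2=2, T4=1, T12=2, T3=1, T14=2, T10=2. No two conflicting transmitters share a frequency.

2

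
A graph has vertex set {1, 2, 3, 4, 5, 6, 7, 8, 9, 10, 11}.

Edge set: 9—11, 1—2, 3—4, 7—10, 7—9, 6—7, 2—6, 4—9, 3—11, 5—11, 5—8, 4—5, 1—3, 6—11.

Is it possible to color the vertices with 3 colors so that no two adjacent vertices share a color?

The chromatic number is 3. The cycle 1-2-6-11-3-1 has odd length 5, so it cannot be 2-colored; at least 3 colors are needed.
One proper 3-coloring: 1=c, 2=a, 3=b, 4=a, 5=b, 6=b, 7=a, 8=a, 9=b, 10=b, 11=a.
That is already a proper 3-coloring.

Yes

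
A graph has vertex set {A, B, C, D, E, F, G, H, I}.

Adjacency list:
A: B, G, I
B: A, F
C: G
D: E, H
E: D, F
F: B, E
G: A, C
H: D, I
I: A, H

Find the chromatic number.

3

The cycle E-D-H-I-A-B-F-E has odd length 7, so it cannot be 2-colored; at least 3 colors are needed.
A valid assignment using 3 colors: A=1, B=2, C=1, D=3, E=2, F=1, G=2, H=1, I=2. Every edge joins two different colors.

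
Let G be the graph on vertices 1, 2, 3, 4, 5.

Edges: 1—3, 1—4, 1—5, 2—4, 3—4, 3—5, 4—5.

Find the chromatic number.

4

1, 3, 4, 5 are pairwise adjacent (a clique of size 4), so at least 4 colors are needed.
A valid assignment using 4 colors: 1=green, 2=blue, 3=yellow, 4=red, 5=blue. Each edge has distinct colors on its endpoints.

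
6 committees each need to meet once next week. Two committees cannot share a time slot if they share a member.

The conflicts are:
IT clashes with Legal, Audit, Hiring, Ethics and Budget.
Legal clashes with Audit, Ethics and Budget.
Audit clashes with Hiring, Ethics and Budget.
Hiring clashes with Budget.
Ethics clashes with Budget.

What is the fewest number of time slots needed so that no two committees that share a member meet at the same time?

5

IT, Legal, Audit, Ethics, Budget all conflict with each other, so at least 5 time slots are needed.
5 time slots suffice: IT=1, Legal=5, Audit=2, Hiring=4, Ethics=4, Budget=3. Every pair that conflicts lands in different time slots.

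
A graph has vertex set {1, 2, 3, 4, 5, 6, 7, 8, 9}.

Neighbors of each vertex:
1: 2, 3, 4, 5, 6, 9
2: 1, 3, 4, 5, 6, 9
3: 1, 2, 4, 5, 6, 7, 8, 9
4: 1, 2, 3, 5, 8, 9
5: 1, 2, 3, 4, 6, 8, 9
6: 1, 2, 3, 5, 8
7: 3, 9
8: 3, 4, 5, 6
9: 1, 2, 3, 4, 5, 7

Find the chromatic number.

1, 2, 3, 4, 5, 9 form a clique, so at least 6 colors are needed.
6 colors suffice: color red → {3}; color blue → {5, 7}; color green → {6, 9}; color yellow → {4}; color purple → {1, 8}; color orange → {2}. Each edge has distinct colors on its endpoints.

6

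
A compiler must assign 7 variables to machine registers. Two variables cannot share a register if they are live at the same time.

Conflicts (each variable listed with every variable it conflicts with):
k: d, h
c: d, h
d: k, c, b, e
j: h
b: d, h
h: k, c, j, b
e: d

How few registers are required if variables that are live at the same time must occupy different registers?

d and b conflict, so at least 2 registers are needed.
2 registers suffice: register 1 → {d, h}; register 2 → {k, c, j, b, e}. Every pair that conflicts lands in different registers.

2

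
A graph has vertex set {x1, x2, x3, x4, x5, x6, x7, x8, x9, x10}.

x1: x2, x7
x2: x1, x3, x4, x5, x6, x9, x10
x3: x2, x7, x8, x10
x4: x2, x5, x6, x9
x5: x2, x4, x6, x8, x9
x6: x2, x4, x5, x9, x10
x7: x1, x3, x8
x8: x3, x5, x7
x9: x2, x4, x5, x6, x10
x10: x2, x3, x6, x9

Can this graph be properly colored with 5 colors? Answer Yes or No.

Yes

The chromatic number is 5. x2, x4, x5, x6, x9 are mutually adjacent (a clique of size 5), so at least 5 colors are needed.
One proper 5-coloring: x1=blue, x2=red, x3=blue, x4=purple, x5=yellow, x6=green, x7=red, x8=green, x9=blue, x10=yellow.
That is already a proper 5-coloring.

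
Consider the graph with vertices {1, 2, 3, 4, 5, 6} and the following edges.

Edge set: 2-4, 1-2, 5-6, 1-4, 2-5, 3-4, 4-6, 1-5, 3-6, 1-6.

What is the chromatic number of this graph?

1, 2, 5 are mutually adjacent, so at least 3 colors are needed.
3 colors suffice: color a → {2, 6}; color b → {4, 5}; color c → {1, 3}. Each edge has distinct colors on its endpoints.

3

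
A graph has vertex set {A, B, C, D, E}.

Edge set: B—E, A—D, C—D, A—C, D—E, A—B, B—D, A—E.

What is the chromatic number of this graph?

A, B, D, E form a clique, so at least 4 colors are needed.
4 colors suffice: color 1 → {D}; color 2 → {A}; color 3 → {B, C}; color 4 → {E}. Each edge has distinct colors on its endpoints.

4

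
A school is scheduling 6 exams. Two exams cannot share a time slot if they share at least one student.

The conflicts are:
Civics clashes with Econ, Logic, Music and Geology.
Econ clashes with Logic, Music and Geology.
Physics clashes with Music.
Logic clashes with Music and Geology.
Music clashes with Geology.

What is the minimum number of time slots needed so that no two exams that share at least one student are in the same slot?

Civics, Econ, Logic, Music, Geology all conflict with each other, so at least 5 time slots are needed.
5 time slots suffice: time slot 1 → {Music}; time slot 2 → {Physics, Geology}; time slot 3 → {Civics}; time slot 4 → {Logic}; time slot 5 → {Econ}. Each listed conflict is separated.

5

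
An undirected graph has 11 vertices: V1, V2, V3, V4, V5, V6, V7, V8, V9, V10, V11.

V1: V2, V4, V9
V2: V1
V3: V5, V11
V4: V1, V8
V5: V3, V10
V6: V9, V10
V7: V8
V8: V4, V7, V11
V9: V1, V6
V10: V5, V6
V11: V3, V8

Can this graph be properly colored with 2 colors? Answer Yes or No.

The cycle V5-V10-V6-V9-V1-V4-V8-V11-V3-V5 has odd length 9, so it cannot be 2-colored; at least 3 colors are needed.
So 2 colors are not enough.

No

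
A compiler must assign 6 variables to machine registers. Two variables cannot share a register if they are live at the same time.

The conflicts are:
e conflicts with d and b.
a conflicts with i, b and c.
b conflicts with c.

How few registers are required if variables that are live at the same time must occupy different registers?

a, b, c pairwise conflict, so at least 3 registers are needed.
A valid assignment using 3 registers: e=2, a=2, i=1, d=1, b=1, c=3. No two conflicting variables share a register.

3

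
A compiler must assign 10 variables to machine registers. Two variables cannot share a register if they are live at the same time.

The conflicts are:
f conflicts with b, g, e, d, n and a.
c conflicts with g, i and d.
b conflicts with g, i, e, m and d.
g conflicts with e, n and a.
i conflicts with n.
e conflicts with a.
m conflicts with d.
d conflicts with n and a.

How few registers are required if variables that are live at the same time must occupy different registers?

f, b, g, e all conflict with each other, so at least 4 registers are needed.
4 registers suffice: f=3, c=2, b=2, g=1, i=1, e=4, m=3, d=1, n=2, a=2. No two conflicting variables share a register.

4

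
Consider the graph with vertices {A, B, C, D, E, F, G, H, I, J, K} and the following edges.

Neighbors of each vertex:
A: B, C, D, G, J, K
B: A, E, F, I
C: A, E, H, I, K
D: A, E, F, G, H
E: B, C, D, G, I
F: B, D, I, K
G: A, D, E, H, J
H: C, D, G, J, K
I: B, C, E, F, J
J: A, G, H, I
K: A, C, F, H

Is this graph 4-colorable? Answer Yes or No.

The chromatic number is 3. B, F, I form a triangle, so at least 3 colors are needed.
3 colors suffice: color 1 → {A, E, F, H}; color 2 → {B, C, D, J}; color 3 → {G, I, K}.
Since 4 ≥ 3, a proper 4-coloring certainly exists.

Yes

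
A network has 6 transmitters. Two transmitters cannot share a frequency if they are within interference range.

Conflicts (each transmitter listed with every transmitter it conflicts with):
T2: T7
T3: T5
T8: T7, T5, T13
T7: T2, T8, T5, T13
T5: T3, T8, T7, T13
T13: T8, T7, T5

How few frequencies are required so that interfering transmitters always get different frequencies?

4

T8, T7, T5, T13 pairwise conflict, so at least 4 frequencies are needed.
A valid assignment using 4 frequencies: T2=1, T3=2, T8=3, T7=2, T5=1, T13=4. Each listed conflict is separated.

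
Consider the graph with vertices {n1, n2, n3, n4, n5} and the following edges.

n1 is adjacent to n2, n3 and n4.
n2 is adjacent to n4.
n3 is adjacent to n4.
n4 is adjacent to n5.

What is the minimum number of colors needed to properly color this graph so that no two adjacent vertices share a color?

3

n1, n3, n4 form a triangle, so at least 3 colors are needed.
A valid assignment using 3 colors: n1=B, n2=G, n3=G, n4=R, n5=B. No two adjacent vertices share a color.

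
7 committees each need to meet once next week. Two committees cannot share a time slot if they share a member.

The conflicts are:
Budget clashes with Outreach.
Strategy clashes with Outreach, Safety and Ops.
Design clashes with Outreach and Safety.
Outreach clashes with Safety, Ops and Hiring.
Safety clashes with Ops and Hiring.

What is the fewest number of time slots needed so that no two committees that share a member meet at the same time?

4

Strategy, Outreach, Safety, Ops pairwise conflict, so at least 4 time slots are needed.
4 time slots suffice: time slot 1 → {Outreach}; time slot 2 → {Budget, Safety}; time slot 3 → {Design, Ops, Hiring}; time slot 4 → {Strategy}. Every pair that conflicts lands in different time slots.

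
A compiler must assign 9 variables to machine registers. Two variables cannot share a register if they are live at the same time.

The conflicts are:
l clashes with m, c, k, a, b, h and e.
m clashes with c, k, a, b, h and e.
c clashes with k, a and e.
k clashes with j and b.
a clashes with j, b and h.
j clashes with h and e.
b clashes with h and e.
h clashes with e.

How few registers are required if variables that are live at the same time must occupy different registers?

5

l, m, b, h, e all conflict with each other, so at least 5 registers are needed.
5 registers suffice: l=2, m=1, c=4, k=3, a=3, j=1, b=5, h=4, e=3. No two conflicting variables share a register.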